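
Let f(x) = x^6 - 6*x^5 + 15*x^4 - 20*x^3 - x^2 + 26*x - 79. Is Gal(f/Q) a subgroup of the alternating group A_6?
The polynomial is irreducible of degree 6 over Q. Its discriminant is 36352603193344 = 6029312^2, a perfect square. A Galois group lies in the alternating group exactly when the discriminant is a square in Q, so the Galois group (S_4) is contained in A_6.

Yes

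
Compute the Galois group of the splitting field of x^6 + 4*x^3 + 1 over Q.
The polynomial f is an irreducible sextic over Q, so G = Gal(f/Q) is one of the 16 transitive subgroups 6T1, ..., 6T16 of S_6. The discriminant of f is 1259712, which is not a perfect square, so G is not contained in A_6. The transitive groups of degree 6 not contained in A_6 are: C_6 (6T1, order 6), S_3 (6T2, order 6), D_6 (6T3, order 12), C_3 x S_3 (6T5, order 18), A_4 x C_2 (6T6, order 24), S_4 (6T8, order 24), S_3 x S_3 (6T9, order 36), S_4 x C_2 (6T11, order 48), (S_3 x S_3) : C_2 (6T13, order 72), PGL(2,5) (6T14, order 120), S_6 (6T16, order 720). By Dedekind's theorem, for a prime p not dividing disc(f) the degrees of the irreducible factors of f mod p form the cycle type of an element of G. Factoring f modulo the 79 such primes p <= 419 (skipping 2, 3, which divide the discriminant), each new pattern first appears at: mod 5: f = (x^6 + 4x^3 + 1), pattern 6; mod 7: f = (x^2 + 3x + 1)(x^2 + 5x + 2)(x^2 + 6x + 4), pattern 2+2+2; mod 11: f = (x + 2)(x + 6)(x^2 + 5x + 3)(x^2 + 9x + 4), pattern 2+2+1+1; mod 13: f = (x^3 + 6)(x^3 + 11), pattern 3+3; mod 97: f = (x + 18)(x + 27)(x + 31)(x + 48)(x + 72)(x + 95), pattern 1+1+1+1+1+1. No other pattern occurs in this range, so the set of observed cycle types is {6, 2+2+2, 2+2+1+1, 3+3, 1+1+1+1+1+1}. The candidates containing elements of all these cycle types are D_6 (6T3) of order 12, A_4 x C_2 (6T6) of order 24, S_3 x S_3 (6T9) of order 36, S_4 x C_2 (6T11) of order 48, (S_3 x S_3) : C_2 (6T13) of order 72, PGL(2,5) (6T14) of order 120, S_6 (6T16) of order 720; the others are excluded. The observed types are precisely the cycle types that occur in D_6 (6T3). Each of the other remaining candidates has further cycle types, and by the Chebotarev density theorem the matching factorization patterns would occur for a proportion of primes equal to their share of the group: A_4 x C_2 (6T6) additionally contains elements of type 2+1+1+1+1 (3 of its 24 elements, about 12% of primes); S_3 x S_3 (6T9) additionally contains elements of type 3+1+1+1 (4 of its 36 elements, about 11% of primes); S_4 x C_2 (6T11) additionally contains elements of type 4+2, 4+1+1, 2+1+1+1+1 (15 of its 48 elements, about 31% of primes); (S_3 x S_3) : C_2 (6T13) additionally contains elements of type 4+2, 3+2+1, 3+1+1+1, 2+1+1+1+1 (40 of its 72 elements, about 56% of primes); PGL(2,5) (6T14) additionally contains elements of type 5+1, 4+1+1 (54 of its 120 elements, about 45% of primes); S_6 (6T16) additionally contains elements of type 5+1, 4+2, 4+1+1, 3+2+1, 3+1+1+1, 2+1+1+1+1 (499 of its 720 elements, about 69% of primes). None of the 79 primes tested shows any such pattern (for each of these groups the chance of that is below 10^-4), which rules them out. Hence G = D_6 (6T3), of order 12.

D_6, the dihedral group of order 12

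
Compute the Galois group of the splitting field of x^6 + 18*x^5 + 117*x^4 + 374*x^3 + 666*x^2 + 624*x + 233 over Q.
The polynomial f is an irreducible sextic over Q, so G = Gal(f/Q) is one of the 16 transitive subgroups 6T1, ..., 6T16 of S_6. The discriminant of f is -30366624190464, which is not a perfect square, so G is not contained in A_6. The transitive groups of degree 6 not contained in A_6 are: C_6 (6T1, order 6), S_3 (6T2, order 6), D_6 (6T3, order 12), C_3 x S_3 (6T5, order 18), A_4 x C_2 (6T6, order 24), S_4 (6T8, order 24), S_3 x S_3 (6T9, order 36), S_4 x C_2 (6T11, order 48), (S_3 x S_3) : C_2 (6T13, order 72), PGL(2,5) (6T14, order 120), S_6 (6T16, order 720). By Dedekind's theorem, for a prime p not dividing disc(f) the degrees of the irreducible factors of f mod p form the cycle type of an element of G. Factoring f modulo the 33 such primes p <= 149 (skipping 2, 3, which divide the discriminant), each new pattern first appears at: mod 5: f = (x^3 + x^2 + 3x + 4)(x^3 + 2x^2 + 2x + 2), pattern 3+3; mod 7: f = (x^6 + 4x^5 + 5x^4 + 3x^3 + x^2 + x + 2), pattern 6; mod 17: f = (x + 2)(x + 10)(x^2 + 9x + 6)(x^2 + 14x + 12), pattern 2+2+1+1; mod 19: f = (x + 7)(x + 8)(x + 12)(x + 18)(x^2 + 11x + 2), pattern 2+1+1+1+1; mod 71: f = (x^2 + 38x + 9)(x^2 + 56x + 41)(x^2 + 66x + 42), pattern 2+2+2. No other pattern occurs in this range, so the set of observed cycle types is {3+3, 6, 2+2+1+1, 2+1+1+1+1, 2+2+2}. The candidates containing elements of all these cycle types are A_4 x C_2 (6T6) of order 24, S_4 x C_2 (6T11) of order 48, (S_3 x S_3) : C_2 (6T13) of order 72, S_6 (6T16) of order 720; the others are excluded. The observed types are precisely the cycle types that occur in A_4 x C_2 (6T6) (apart from the identity). Each of the other remaining candidates has further cycle types, and by the Chebotarev density theorem the matching factorization patterns would occur for a proportion of primes equal to their share of the group: S_4 x C_2 (6T11) additionally contains elements of type 4+2, 4+1+1 (12 of its 48 elements, about 25% of primes); (S_3 x S_3) : C_2 (6T13) additionally contains elements of type 4+2, 3+2+1, 3+1+1+1 (34 of its 72 elements, about 47% of primes); S_6 (6T16) additionally contains elements of type 5+1, 4+2, 4+1+1, 3+2+1, 3+1+1+1 (484 of its 720 elements, about 67% of primes). None of the 33 primes tested shows any such pattern (for each of these groups the chance of that is below 10^-4), which rules them out. Hence G = A_4 x C_2 (6T6), of order 24.

6T6: A_4 x C_2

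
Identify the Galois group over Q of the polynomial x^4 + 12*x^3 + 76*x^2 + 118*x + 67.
S_4, the symmetric group on 4 letters

The polynomial is an irreducible quartic over Q and its discriminant is 689076944, which is not a perfect square, so the Galois group is not contained in A_4. The resolvent cubic y^3 - 76*y^2 + 1148*y - 3204 is irreducible over Q. An irreducible resolvent with non-square discriminant gives S_4.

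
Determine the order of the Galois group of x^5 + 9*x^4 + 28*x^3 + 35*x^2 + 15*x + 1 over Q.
The degree of the splitting field over Q equals the order of the Galois group, so first determine the group. The polynomial f is an irreducible quintic over Q, so G = Gal(f/Q) is a transitive subgroup of S_5: one of C_5 (5T1, order 5), D_5 (5T2, order 10), F_20 (5T3, order 20), A_5 (5T4, order 60) or S_5 (5T5, order 120). The discriminant of f is 14641 = 121^2, a perfect square, so G is contained in A_5. The transitive groups of degree 5 contained in A_5 are: C_5 (5T1, order 5), D_5 (5T2, order 10), A_5 (5T4, order 60). By Dedekind's theorem, for a prime p not dividing disc(f) the degrees of the irreducible factors of f mod p form the cycle type of an element of G. Factoring f modulo the 14 such primes p <= 47 (skipping 11, which divides the discriminant), each new pattern first appears at: mod 2: f = (x^5 + x^4 + x^2 + x + 1), pattern 5; mod 23: f = (x + 6)(x + 8)(x + 12)(x + 13)(x + 16), pattern 1+1+1+1+1. No other pattern occurs in this range, so the set of observed cycle types is {5, 1+1+1+1+1}. The candidates containing elements of all these cycle types are C_5 (5T1) of order 5, D_5 (5T2) of order 10, A_5 (5T4) of order 60; the others are excluded. The observed types are precisely the cycle types that occur in C_5 (5T1). Each of the other remaining candidates has further cycle types, and by the Chebotarev density theorem the matching factorization patterns would occur for a proportion of primes equal to their share of the group: D_5 (5T2) additionally contains elements of type 2+2+1 (5 of its 10 elements, about 50% of primes); A_5 (5T4) additionally contains elements of type 3+1+1, 2+2+1 (35 of its 60 elements, about 58% of primes). None of the 14 primes tested shows any such pattern (for each of these groups the chance of that is below 10^-4), which rules them out. Hence G = C_5 (5T1), of order 5. The Galois group C_5 (5T1) has order 5, so the splitting field has degree 5 over Q.

5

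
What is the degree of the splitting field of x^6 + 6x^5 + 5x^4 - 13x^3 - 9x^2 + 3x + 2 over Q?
The degree of the splitting field over Q equals the order of the Galois group, so first determine the group. The polynomial f is an irreducible sextic over Q, so G = Gal(f/Q) is one of the 16 transitive subgroups 6T1, ..., 6T16 of S_6. The discriminant of f is 30991489 = 5567^2, a perfect square, so G is contained in A_6. The transitive groups of degree 6 contained in A_6 are: A_4 (6T4, order 12), S_4 (6T7, order 24), (C_3 x C_3) : C_4 (6T10, order 36), PSL(2,5) (6T12, order 60), A_6 (6T15, order 360). By Dedekind's theorem, for a prime p not dividing disc(f) the degrees of the irreducible factors of f mod p form the cycle type of an element of G. Factoring f modulo the 21 such primes p <= 79 (skipping 19, which divides the discriminant), each new pattern first appears at: mod 2: f = (x)(x^5 + x^3 + x^2 + x + 1), pattern 5+1; mod 7: f = (x^3 + x^2 + 3x + 1)(x^3 + 5x^2 + 4x + 2), pattern 3+3; mod 61: f = (x + 3)(x + 25)(x^2 + 48x + 25)(x^2 + 52x + 38), pattern 2+2+1+1. No other pattern occurs in this range, so the set of observed cycle types is {5+1, 3+3, 2+2+1+1}. The candidates containing elements of all these cycle types are PSL(2,5) (6T12) of order 60, A_6 (6T15) of order 360; the others are excluded. The observed types are precisely the cycle types that occur in PSL(2,5) (6T12) (apart from the identity). Each of the other remaining candidates has further cycle types, and by the Chebotarev density theorem the matching factorization patterns would occur for a proportion of primes equal to their share of the group: A_6 (6T15) additionally contains elements of type 4+2, 3+1+1+1 (130 of its 360 elements, about 36% of primes). None of the 21 primes tested shows any such pattern (for each of these groups the chance of that is below 10^-4), which rules them out. Hence G = PSL(2,5) (6T12), of order 60. The Galois group PSL(2,5) (6T12) has order 60, so the splitting field has degree 60 over Q.

60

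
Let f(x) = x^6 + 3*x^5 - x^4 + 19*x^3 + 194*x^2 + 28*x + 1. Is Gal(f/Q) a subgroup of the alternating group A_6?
Yes

The polynomial is irreducible of degree 6 over Q. Its discriminant is 598116723780625 = 24456425^2, a perfect square. A Galois group lies in the alternating group exactly when the discriminant is a square in Q, so the Galois group ((C_3 x C_3) : C_4) is contained in A_6.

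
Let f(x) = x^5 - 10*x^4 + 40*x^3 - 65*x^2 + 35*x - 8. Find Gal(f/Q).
F_20

The polynomial f is an irreducible quintic over Q, so G = Gal(f/Q) is a transitive subgroup of S_5: one of C_5 (5T1, order 5), D_5 (5T2, order 10), F_20 (5T3, order 20), A_5 (5T4, order 60) or S_5 (5T5, order 120). The discriminant of f is 158203125, which is not a perfect square, so G is not contained in A_5. The transitive groups of degree 5 not contained in A_5 are: F_20 (5T3, order 20), S_5 (5T5, order 120). By Dedekind's theorem, for a prime p not dividing disc(f) the degrees of the irreducible factors of f mod p form the cycle type of an element of G. Factoring f modulo the 18 such primes p <= 71 (skipping 3, 5, which divide the discriminant), each new pattern first appears at: mod 2: f = (x)(x^4 + x + 1), pattern 4+1; mod 11: f = (x^5 + x^4 + 7x^3 + x^2 + 2x + 3), pattern 5; mod 19: f = (x + 3)(x^2 + 2x + 6)(x^2 + 4x + 8), pattern 2+2+1; mod 41: f = (x + 11)(x + 21)(x + 24)(x + 27)(x + 30), pattern 1+1+1+1+1. No other pattern occurs in this range, so the set of observed cycle types is {4+1, 5, 2+2+1, 1+1+1+1+1}. The candidates containing elements of all these cycle types are F_20 (5T3) of order 20, S_5 (5T5) of order 120; the others are excluded. The observed types are precisely the cycle types that occur in F_20 (5T3). Each of the other remaining candidates has further cycle types, and by the Chebotarev density theorem the matching factorization patterns would occur for a proportion of primes equal to their share of the group: S_5 (5T5) additionally contains elements of type 3+2, 3+1+1, 2+1+1+1 (50 of its 120 elements, about 42% of primes). None of the 18 primes tested shows any such pattern (for each of these groups the chance of that is below 10^-4), which rules them out. Hence G = F_20 (5T3), of order 20.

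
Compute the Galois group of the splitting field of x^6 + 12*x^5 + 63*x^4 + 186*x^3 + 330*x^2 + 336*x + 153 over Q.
The polynomial f is an irreducible sextic over Q, so G = Gal(f/Q) is one of the 16 transitive subgroups 6T1, ..., 6T16 of S_6. The discriminant of f is -16003008, which is not a perfect square, so G is not contained in A_6. The transitive groups of degree 6 not contained in A_6 are: C_6 (6T1, order 6), S_3 (6T2, order 6), D_6 (6T3, order 12), C_3 x S_3 (6T5, order 18), A_4 x C_2 (6T6, order 24), S_4 (6T8, order 24), S_3 x S_3 (6T9, order 36), S_4 x C_2 (6T11, order 48), (S_3 x S_3) : C_2 (6T13, order 72), PGL(2,5) (6T14, order 120), S_6 (6T16, order 720). By Dedekind's theorem, for a prime p not dividing disc(f) the degrees of the irreducible factors of f mod p form the cycle type of an element of G. Factoring f modulo the 21 such primes p <= 89 (skipping 2, 3, 7, which divide the discriminant), each new pattern first appears at: mod 5: f = (x^6 + 2x^5 + 3x^4 + x^3 + x + 3), pattern 6; mod 11: f = (x + 4)(x^5 + 8x^4 + 9x^3 + 7x^2 + 5x + 8), pattern 5+1; mod 13: f = (x + 1)(x + 10)(x^4 + x^3 + 3x^2 + 1), pattern 4+1+1; mod 23: f = (x + 18)(x + 22)(x^2 + 19x + 5)(x^2 + 22x + 19), pattern 2+2+1+1; mod 43: f = (x^3 + 25x^2 + 35)(x^3 + 30x^2 + x + 40), pattern 3+3; mod 61: f = (x^2 + 18x + 30)(x^2 + 22x + 52)(x^2 + 33x + 34), pattern 2+2+2. No other pattern occurs in this range, so the set of observed cycle types is {6, 5+1, 4+1+1, 2+2+1+1, 3+3, 2+2+2}. The candidates containing elements of all these cycle types are PGL(2,5) (6T14) of order 120, S_6 (6T16) of order 720; the others are excluded. The observed types are precisely the cycle types that occur in PGL(2,5) (6T14) (apart from the identity). Each of the other remaining candidates has further cycle types, and by the Chebotarev density theorem the matching factorization patterns would occur for a proportion of primes equal to their share of the group: S_6 (6T16) additionally contains elements of type 4+2, 3+2+1, 3+1+1+1, 2+1+1+1+1 (265 of its 720 elements, about 37% of primes). None of the 21 primes tested shows any such pattern (for each of these groups the chance of that is below 10^-4), which rules them out. Hence G = PGL(2,5) (6T14), of order 120.

PGL(2,5) (also written S5(6))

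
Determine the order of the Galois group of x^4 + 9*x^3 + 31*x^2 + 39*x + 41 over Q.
4

The degree of the splitting field over Q equals the order of the Galois group, so first determine the group. The polynomial is an irreducible quartic over Q and its discriminant is 9453125, which is not a perfect square, so the Galois group is not contained in A_4. The resolvent cubic y^3 - 31*y^2 + 187*y + 242 has exactly one rational root, so the Galois group is C_4 or D_4. The quartic becomes reducible over Q(sqrt(disc)), so the group is C_4. The Galois group C_4 (4T1) has order 4, so the splitting field has degree 4 over Q.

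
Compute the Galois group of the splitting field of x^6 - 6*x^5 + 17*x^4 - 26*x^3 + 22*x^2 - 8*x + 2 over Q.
The polynomial f is an irreducible sextic over Q, so G = Gal(f/Q) is one of the 16 transitive subgroups 6T1, ..., 6T16 of S_6. The discriminant of f is -187648, which is not a perfect square, so G is not contained in A_6. The transitive groups of degree 6 not contained in A_6 are: C_6 (6T1, order 6), S_3 (6T2, order 6), D_6 (6T3, order 12), C_3 x S_3 (6T5, order 18), A_4 x C_2 (6T6, order 24), S_4 (6T8, order 24), S_3 x S_3 (6T9, order 36), S_4 x C_2 (6T11, order 48), (S_3 x S_3) : C_2 (6T13, order 72), PGL(2,5) (6T14, order 120), S_6 (6T16, order 720). By Dedekind's theorem, for a prime p not dividing disc(f) the degrees of the irreducible factors of f mod p form the cycle type of an element of G. Factoring f modulo the 29 such primes p <= 113 (skipping 2, which divides the discriminant), each new pattern first appears at: mod 3: f = (x^6 + 2x^4 + x^3 + x^2 + x + 2), pattern 6; mod 5: f = (x + 3)(x^2 + 4x + 2)(x^3 + 2x^2 + 4x + 2), pattern 3+2+1; mod 7: f = (x^2 + 4x + 1)(x^4 + 4x^3 + 5x + 2), pattern 4+2; mod 17: f = (x^3 + 14x^2 + 4x + 3)(x^3 + 14x^2 + 4x + 12), pattern 3+3; mod 19: f = (x^2 + 8x + 17)(x^2 + 10x + 13)(x^2 + 14x + 16), pattern 2+2+2; mod 37: f = (x + 20)(x + 33)(x^2 + x + 8)(x^2 + 14x + 20), pattern 2+2+1+1; mod 41: f = (x + 1)(x + 16)(x + 21)(x^3 + 38x^2 + 4x + 31), pattern 3+1+1+1; mod 113: f = (x + 10)(x + 20)(x + 22)(x + 78)(x^2 + 90x + 12), pattern 2+1+1+1+1. No other pattern occurs in this range, so the set of observed cycle types is {6, 3+2+1, 4+2, 3+3, 2+2+2, 2+2+1+1, 3+1+1+1, 2+1+1+1+1}. The candidates containing elements of all these cycle types are (S_3 x S_3) : C_2 (6T13) of order 72, S_6 (6T16) of order 720; the others are excluded. The observed types are precisely the cycle types that occur in (S_3 x S_3) : C_2 (6T13) (apart from the identity). Each of the other remaining candidates has further cycle types, and by the Chebotarev density theorem the matching factorization patterns would occur for a proportion of primes equal to their share of the group: S_6 (6T16) additionally contains elements of type 5+1, 4+1+1 (234 of its 720 elements, about 32% of primes). None of the 29 primes tested shows any such pattern (for each of these groups the chance of that is below 10^-4), which rules them out. Hence G = (S_3 x S_3) : C_2 (6T13), of order 72.

(S_3 x S_3) : C_2 (also written G72)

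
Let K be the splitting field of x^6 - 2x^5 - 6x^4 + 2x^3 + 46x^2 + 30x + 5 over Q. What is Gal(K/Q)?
(C_3 x C_3) : C_4 (also written G36+)

The polynomial f is an irreducible sextic over Q, so G = Gal(f/Q) is one of the 16 transitive subgroups 6T1, ..., 6T16 of S_6. The discriminant of f is 90962560000 = 301600^2, a perfect square, so G is contained in A_6. The transitive groups of degree 6 contained in A_6 are: A_4 (6T4, order 12), S_4 (6T7, order 24), (C_3 x C_3) : C_4 (6T10, order 36), PSL(2,5) (6T12, order 60), A_6 (6T15, order 360). By Dedekind's theorem, for a prime p not dividing disc(f) the degrees of the irreducible factors of f mod p form the cycle type of an element of G. Factoring f modulo the 19 such primes p <= 83 (skipping 2, 5, 13, 29, which divide the discriminant), each new pattern first appears at: mod 3: f = (x^2 + x + 2)(x^4 + x^2 + x + 1), pattern 4+2; mod 11: f = (x^3 + 2x^2 + 3x + 10)(x^3 + 7x^2 + 10x + 6), pattern 3+3; mod 19: f = (x + 15)(x + 18)(x^2 + x + 12)(x^2 + 2x + 10), pattern 2+2+1+1; mod 61: f = (x + 14)(x + 24)(x + 31)(x^3 + 51x^2 + 24x + 20), pattern 3+1+1+1. No other pattern occurs in this range, so the set of observed cycle types is {4+2, 3+3, 2+2+1+1, 3+1+1+1}. The candidates containing elements of all these cycle types are (C_3 x C_3) : C_4 (6T10) of order 36, A_6 (6T15) of order 360; the others are excluded. The observed types are precisely the cycle types that occur in (C_3 x C_3) : C_4 (6T10) (apart from the identity). Each of the other remaining candidates has further cycle types, and by the Chebotarev density theorem the matching factorization patterns would occur for a proportion of primes equal to their share of the group: A_6 (6T15) additionally contains elements of type 5+1 (144 of its 360 elements, about 40% of primes). None of the 19 primes tested shows any such pattern (for each of these groups the chance of that is below 10^-4), which rules them out. Hence G = (C_3 x C_3) : C_4 (6T10), of order 36.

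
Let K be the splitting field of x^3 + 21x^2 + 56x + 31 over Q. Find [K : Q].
3

The degree of the splitting field over Q equals the order of the Galois group, so first determine the group. The polynomial is an irreducible cubic over Q and its discriminant is 162409 = 403^2, a perfect square. For an irreducible cubic, a square discriminant forces the Galois group to be A_3, the cyclic group of order 3. The Galois group C_3 (3T1) has order 3, so the splitting field has degree 3 over Q.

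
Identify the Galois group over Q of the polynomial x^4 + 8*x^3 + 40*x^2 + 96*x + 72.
D_4, the dihedral group of order 8

The polynomial is an irreducible quartic over Q and its discriminant is -10616832, which is not a perfect square, so the Galois group is not contained in A_4. The resolvent cubic y^3 - 40*y^2 + 480*y - 2304 has exactly one rational root, so the Galois group is C_4 or D_4. The quartic remains irreducible over Q(sqrt(disc)), so the group is D_4.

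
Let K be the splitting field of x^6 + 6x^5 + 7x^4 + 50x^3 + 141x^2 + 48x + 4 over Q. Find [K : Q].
48

The degree of the splitting field over Q equals the order of the Galois group, so first determine the group. The polynomial f is an irreducible sextic over Q, so G = Gal(f/Q) is one of the 16 transitive subgroups 6T1, ..., 6T16 of S_6. The discriminant of f is -905333959757824, which is not a perfect square, so G is not contained in A_6. The transitive groups of degree 6 not contained in A_6 are: C_6 (6T1, order 6), S_3 (6T2, order 6), D_6 (6T3, order 12), C_3 x S_3 (6T5, order 18), A_4 x C_2 (6T6, order 24), S_4 (6T8, order 24), S_3 x S_3 (6T9, order 36), S_4 x C_2 (6T11, order 48), (S_3 x S_3) : C_2 (6T13, order 72), PGL(2,5) (6T14, order 120), S_6 (6T16, order 720). By Dedekind's theorem, for a prime p not dividing disc(f) the degrees of the irreducible factors of f mod p form the cycle type of an element of G. Factoring f modulo the 67 such primes p <= 347 (skipping 2, 229, which divide the discriminant), each new pattern first appears at: mod 3: f = (x^6 + x^4 + 2x^3 + 1), pattern 6; mod 5: f = (x^3 + 2x^2 + x + 4)(x^3 + 4x^2 + 3x + 1), pattern 3+3; mod 7: f = (x + 1)(x + 2)(x^4 + 3x^3 + 3x^2 + 2), pattern 4+1+1; mod 13: f = (x^2 + 5x + 10)(x^4 + x^3 + 5x^2 + 2x + 3), pattern 4+2; mod 23: f = (x^2 + x + 1)(x^2 + x + 8)(x^2 + 4x + 12), pattern 2+2+2; mod 29: f = (x + 5)(x + 23)(x^2 + 16x + 20)(x^2 + 20x + 23), pattern 2+2+1+1; mod 193: f = (x + 25)(x + 49)(x + 95)(x + 112)(x + 147)(x + 157), pattern 1+1+1+1+1+1; mod 347: f = (x + 4)(x + 16)(x + 202)(x + 292)(x^2 + 186x + 300), pattern 2+1+1+1+1. No other pattern occurs in this range, so the set of observed cycle types is {6, 3+3, 4+1+1, 4+2, 2+2+2, 2+2+1+1, 1+1+1+1+1+1, 2+1+1+1+1}. The candidates containing elements of all these cycle types are S_4 x C_2 (6T11) of order 48, S_6 (6T16) of order 720; the others are excluded. The observed types are precisely the cycle types that occur in S_4 x C_2 (6T11). Each of the other remaining candidates has further cycle types, and by the Chebotarev density theorem the matching factorization patterns would occur for a proportion of primes equal to their share of the group: S_6 (6T16) additionally contains elements of type 5+1, 3+2+1, 3+1+1+1 (304 of its 720 elements, about 42% of primes). None of the 67 primes tested shows any such pattern (for each of these groups the chance of that is below 10^-4), which rules them out. Hence G = S_4 x C_2 (6T11), of order 48. The Galois group S_4 x C_2 (6T11) has order 48, so the splitting field has degree 48 over Q.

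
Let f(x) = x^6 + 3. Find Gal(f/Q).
The polynomial f is an irreducible sextic over Q, so G = Gal(f/Q) is one of the 16 transitive subgroups 6T1, ..., 6T16 of S_6. The discriminant of f is -11337408, which is not a perfect square, so G is not contained in A_6. The transitive groups of degree 6 not contained in A_6 are: C_6 (6T1, order 6), S_3 (6T2, order 6), D_6 (6T3, order 12), C_3 x S_3 (6T5, order 18), A_4 x C_2 (6T6, order 24), S_4 (6T8, order 24), S_3 x S_3 (6T9, order 36), S_4 x C_2 (6T11, order 48), (S_3 x S_3) : C_2 (6T13, order 72), PGL(2,5) (6T14, order 120), S_6 (6T16, order 720). By Dedekind's theorem, for a prime p not dividing disc(f) the degrees of the irreducible factors of f mod p form the cycle type of an element of G. Factoring f modulo the 23 such primes p <= 97 (skipping 2, 3, which divide the discriminant), each new pattern first appears at: mod 5: f = (x^2 + 2)(x^2 + x + 2)(x^2 + 4x + 2), pattern 2+2+2; mod 7: f = (x^3 + 2)(x^3 + 5), pattern 3+3; mod 61: f = (x + 3)(x + 19)(x + 22)(x + 39)(x + 42)(x + 58), pattern 1+1+1+1+1+1. No other pattern occurs in this range, so the set of observed cycle types is {2+2+2, 3+3, 1+1+1+1+1+1}. The candidates containing elements of all these cycle types are C_6 (6T1) of order 6, S_3 (6T2) of order 6, D_6 (6T3) of order 12, C_3 x S_3 (6T5) of order 18, A_4 x C_2 (6T6) of order 24, S_4 (6T8) of order 24, S_3 x S_3 (6T9) of order 36, S_4 x C_2 (6T11) of order 48, (S_3 x S_3) : C_2 (6T13) of order 72, PGL(2,5) (6T14) of order 120, S_6 (6T16) of order 720; the others are excluded. The observed types are precisely the cycle types that occur in S_3 (6T2). Each of the other remaining candidates has further cycle types, and by the Chebotarev density theorem the matching factorization patterns would occur for a proportion of primes equal to their share of the group: C_6 (6T1) additionally contains elements of type 6 (2 of its 6 elements, about 33% of primes); D_6 (6T3) additionally contains elements of type 6, 2+2+1+1 (5 of its 12 elements, about 42% of primes); C_3 x S_3 (6T5) additionally contains elements of type 6, 3+1+1+1 (10 of its 18 elements, about 56% of primes); A_4 x C_2 (6T6) additionally contains elements of type 6, 2+2+1+1, 2+1+1+1+1 (14 of its 24 elements, about 58% of primes); S_4 (6T8) additionally contains elements of type 4+1+1, 2+2+1+1 (9 of its 24 elements, about 38% of primes); S_3 x S_3 (6T9) additionally contains elements of type 6, 3+1+1+1, 2+2+1+1 (25 of its 36 elements, about 69% of primes); S_4 x C_2 (6T11) additionally contains elements of type 6, 4+2, 4+1+1, 2+2+1+1, 2+1+1+1+1 (32 of its 48 elements, about 67% of primes); (S_3 x S_3) : C_2 (6T13) additionally contains elements of type 6, 4+2, 3+2+1, 3+1+1+1, 2+2+1+1, 2+1+1+1+1 (61 of its 72 elements, about 85% of primes); PGL(2,5) (6T14) additionally contains elements of type 6, 5+1, 4+1+1, 2+2+1+1 (89 of its 120 elements, about 74% of primes); S_6 (6T16) additionally contains elements of type 6, 5+1, 4+2, 4+1+1, 3+2+1, 3+1+1+1, 2+2+1+1, 2+1+1+1+1 (664 of its 720 elements, about 92% of primes). None of the 23 primes tested shows any such pattern (for each of these groups the chance of that is below 10^-4), which rules them out. Hence G = S_3 (6T2), of order 6.

S_3 (also written S3)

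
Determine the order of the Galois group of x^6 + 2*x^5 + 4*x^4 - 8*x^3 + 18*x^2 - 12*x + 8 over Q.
24

The degree of the splitting field over Q equals the order of the Galois group, so first determine the group. The polynomial f is an irreducible sextic over Q, so G = Gal(f/Q) is one of the 16 transitive subgroups 6T1, ..., 6T16 of S_6. The discriminant of f is -4014080000, which is not a perfect square, so G is not contained in A_6. The transitive groups of degree 6 not contained in A_6 are: C_6 (6T1, order 6), S_3 (6T2, order 6), D_6 (6T3, order 12), C_3 x S_3 (6T5, order 18), A_4 x C_2 (6T6, order 24), S_4 (6T8, order 24), S_3 x S_3 (6T9, order 36), S_4 x C_2 (6T11, order 48), (S_3 x S_3) : C_2 (6T13, order 72), PGL(2,5) (6T14, order 120), S_6 (6T16, order 720). By Dedekind's theorem, for a prime p not dividing disc(f) the degrees of the irreducible factors of f mod p form the cycle type of an element of G. Factoring f modulo the 22 such primes p <= 97 (skipping 2, 5, 7, which divide the discriminant), each new pattern first appears at: mod 3: f = (x^3 + 2x + 1)(x^3 + 2x^2 + 2x + 2), pattern 3+3; mod 13: f = (x + 7)(x + 12)(x^4 + 9x^3 + 9x^2 + x + 10), pattern 4+1+1; mod 37: f = (x^2 + 14x + 17)(x^2 + 30x + 25)(x^2 + 32x + 21), pattern 2+2+2; mod 43: f = (x + 3)(x + 27)(x^2 + 23x + 24)(x^2 + 35x + 20), pattern 2+2+1+1. No other pattern occurs in this range, so the set of observed cycle types is {3+3, 4+1+1, 2+2+2, 2+2+1+1}. The candidates containing elements of all these cycle types are S_4 (6T8) of order 24, S_4 x C_2 (6T11) of order 48, PGL(2,5) (6T14) of order 120, S_6 (6T16) of order 720; the others are excluded. The observed types are precisely the cycle types that occur in S_4 (6T8) (apart from the identity). Each of the other remaining candidates has further cycle types, and by the Chebotarev density theorem the matching factorization patterns would occur for a proportion of primes equal to their share of the group: S_4 x C_2 (6T11) additionally contains elements of type 6, 4+2, 2+1+1+1+1 (17 of its 48 elements, about 35% of primes); PGL(2,5) (6T14) additionally contains elements of type 6, 5+1 (44 of its 120 elements, about 37% of primes); S_6 (6T16) additionally contains elements of type 6, 5+1, 4+2, 3+2+1, 3+1+1+1, 2+1+1+1+1 (529 of its 720 elements, about 73% of primes). None of the 22 primes tested shows any such pattern (for each of these groups the chance of that is below 10^-4), which rules them out. Hence G = S_4 (6T8), of order 24. The Galois group S_4 (6T8) has order 24, so the splitting field has degree 24 over Q.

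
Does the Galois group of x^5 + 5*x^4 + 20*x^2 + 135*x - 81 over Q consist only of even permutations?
Yes

The polynomial is irreducible of degree 5 over Q. Its discriminant is 1327104000000 = 1152000^2, a perfect square. A Galois group lies in the alternating group exactly when the discriminant is a square in Q, so the Galois group (D_5) is contained in A_5.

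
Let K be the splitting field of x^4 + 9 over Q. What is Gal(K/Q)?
The polynomial is an irreducible quartic over Q and its discriminant is 186624 = 432^2, a perfect square, so the Galois group is contained in A_4. The resolvent cubic y^3 - 36*y splits completely over Q, which gives the Klein four-group V_4.

V_4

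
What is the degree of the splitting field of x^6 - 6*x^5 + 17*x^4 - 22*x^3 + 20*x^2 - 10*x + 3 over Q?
48

The degree of the splitting field over Q equals the order of the Galois group, so first determine the group. The polynomial f is an irreducible sextic over Q, so G = Gal(f/Q) is one of the 16 transitive subgroups 6T1, ..., 6T16 of S_6. The discriminant of f is -7441984, which is not a perfect square, so G is not contained in A_6. The transitive groups of degree 6 not contained in A_6 are: C_6 (6T1, order 6), S_3 (6T2, order 6), D_6 (6T3, order 12), C_3 x S_3 (6T5, order 18), A_4 x C_2 (6T6, order 24), S_4 (6T8, order 24), S_3 x S_3 (6T9, order 36), S_4 x C_2 (6T11, order 48), (S_3 x S_3) : C_2 (6T13, order 72), PGL(2,5) (6T14, order 120), S_6 (6T16, order 720). By Dedekind's theorem, for a prime p not dividing disc(f) the degrees of the irreducible factors of f mod p form the cycle type of an element of G. Factoring f modulo the 17 such primes p <= 71 (skipping 2, 11, 31, which divide the discriminant), each new pattern first appears at: mod 3: f = (x)(x + 2)(x^4 + x^3 + 2x + 1), pattern 4+1+1; mod 5: f = (x^3 + 3x + 2)(x^3 + 4x^2 + 4x + 4), pattern 3+3; mod 7: f = (x^6 + x^5 + 3x^4 + 6x^3 + 6x^2 + 4x + 3), pattern 6; mod 13: f = (x^2 + 10x + 5)(x^4 + 10x^3 + 3x^2 + 2x + 11), pattern 4+2; mod 37: f = (x + 6)(x + 16)(x^2 + 14x + 31)(x^2 + 32x + 21), pattern 2+2+1+1; mod 47: f = (x + 3)(x + 16)(x + 21)(x + 26)(x^2 + 22x + 39), pattern 2+1+1+1+1; mod 67: f = (x^2 + 6x + 13)(x^2 + 16x + 6)(x^2 + 39x + 49), pattern 2+2+2. No other pattern occurs in this range, so the set of observed cycle types is {4+1+1, 3+3, 6, 4+2, 2+2+1+1, 2+1+1+1+1, 2+2+2}. The candidates containing elements of all these cycle types are S_4 x C_2 (6T11) of order 48, S_6 (6T16) of order 720; the others are excluded. The observed types are precisely the cycle types that occur in S_4 x C_2 (6T11) (apart from the identity). Each of the other remaining candidates has further cycle types, and by the Chebotarev density theorem the matching factorization patterns would occur for a proportion of primes equal to their share of the group: S_6 (6T16) additionally contains elements of type 5+1, 3+2+1, 3+1+1+1 (304 of its 720 elements, about 42% of primes). None of the 17 primes tested shows any such pattern (for each of these groups the chance of that is below 10^-4), which rules them out. Hence G = S_4 x C_2 (6T11), of order 48. The Galois group S_4 x C_2 (6T11) has order 48, so the splitting field has degree 48 over Q.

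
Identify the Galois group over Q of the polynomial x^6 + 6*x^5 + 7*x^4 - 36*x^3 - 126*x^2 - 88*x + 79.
The polynomial f is an irreducible sextic over Q, so G = Gal(f/Q) is one of the 16 transitive subgroups 6T1, ..., 6T16 of S_6. The discriminant of f is 51513463034944 = 7177288^2, a perfect square, so G is contained in A_6. The transitive groups of degree 6 contained in A_6 are: A_4 (6T4, order 12), S_4 (6T7, order 24), (C_3 x C_3) : C_4 (6T10, order 36), PSL(2,5) (6T12, order 60), A_6 (6T15, order 360). By Dedekind's theorem, for a prime p not dividing disc(f) the degrees of the irreducible factors of f mod p form the cycle type of an element of G. Factoring f modulo the 79 such primes p <= 421 (skipping 2, 19, 23, which divide the discriminant), each new pattern first appears at: mod 3: f = (x^3 + x^2 + 2x + 1)(x^3 + 2x^2 + 1), pattern 3+3; mod 5: f = (x^2 + 4x + 2)(x^4 + 2x^3 + 2x^2 + 2x + 2), pattern 4+2; mod 43: f = (x + 9)(x + 39)(x^2 + 16x + 22)(x^2 + 28x + 41), pattern 2+2+1+1; mod 223: f = (x + 20)(x + 27)(x + 136)(x + 142)(x + 174)(x + 176), pattern 1+1+1+1+1+1. No other pattern occurs in this range, so the set of observed cycle types is {3+3, 4+2, 2+2+1+1, 1+1+1+1+1+1}. The candidates containing elements of all these cycle types are S_4 (6T7) of order 24, (C_3 x C_3) : C_4 (6T10) of order 36, A_6 (6T15) of order 360; the others are excluded. The observed types are precisely the cycle types that occur in S_4 (6T7). Each of the other remaining candidates has further cycle types, and by the Chebotarev density theorem the matching factorization patterns would occur for a proportion of primes equal to their share of the group: (C_3 x C_3) : C_4 (6T10) additionally contains elements of type 3+1+1+1 (4 of its 36 elements, about 11% of primes); A_6 (6T15) additionally contains elements of type 5+1, 3+1+1+1 (184 of its 360 elements, about 51% of primes). None of the 79 primes tested shows any such pattern (for each of these groups the chance of that is below 10^-4), which rules them out. Hence G = S_4 (6T7), of order 24.

6T7: S_4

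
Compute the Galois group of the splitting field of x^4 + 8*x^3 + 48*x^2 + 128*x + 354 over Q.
D_4

The polynomial is an irreducible quartic over Q and its discriminant is 594987008, which is not a perfect square, so the Galois group is not contained in A_4. The resolvent cubic y^3 - 48*y^2 - 392*y + 28928 has exactly one rational root, so the Galois group is C_4 or D_4. The quartic remains irreducible over Q(sqrt(disc)), so the group is D_4.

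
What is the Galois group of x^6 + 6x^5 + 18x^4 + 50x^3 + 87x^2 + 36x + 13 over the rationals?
The polynomial f is an irreducible sextic over Q, so G = Gal(f/Q) is one of the 16 transitive subgroups 6T1, ..., 6T16 of S_6. The discriminant of f is -28010528989632, which is not a perfect square, so G is not contained in A_6. The transitive groups of degree 6 not contained in A_6 are: C_6 (6T1, order 6), S_3 (6T2, order 6), D_6 (6T3, order 12), C_3 x S_3 (6T5, order 18), A_4 x C_2 (6T6, order 24), S_4 (6T8, order 24), S_3 x S_3 (6T9, order 36), S_4 x C_2 (6T11, order 48), (S_3 x S_3) : C_2 (6T13, order 72), PGL(2,5) (6T14, order 120), S_6 (6T16, order 720). By Dedekind's theorem, for a prime p not dividing disc(f) the degrees of the irreducible factors of f mod p form the cycle type of an element of G. Factoring f modulo the 21 such primes p <= 89 (skipping 2, 3, 7, which divide the discriminant), each new pattern first appears at: mod 5: f = (x^6 + x^5 + 3x^4 + 2x^2 + x + 3), pattern 6; mod 11: f = (x + 5)(x^5 + x^4 + 2x^3 + 7x^2 + 8x + 7), pattern 5+1; mod 13: f = (x)(x + 6)(x^4 + 5x^2 + 7x + 6), pattern 4+1+1; mod 23: f = (x + 4)(x + 17)(x^2 + x + 9)(x^2 + 7x + 19), pattern 2+2+1+1; mod 43: f = (x^3 + 3x^2 + 3x + 32)(x^3 + 3x^2 + 6x + 34), pattern 3+3; mod 61: f = (x^2 + 30x + 35)(x^2 + 48x + 6)(x^2 + 50x + 5), pattern 2+2+2. No other pattern occurs in this range, so the set of observed cycle types is {6, 5+1, 4+1+1, 2+2+1+1, 3+3, 2+2+2}. The candidates containing elements of all these cycle types are PGL(2,5) (6T14) of order 120, S_6 (6T16) of order 720; the others are excluded. The observed types are precisely the cycle types that occur in PGL(2,5) (6T14) (apart from the identity). Each of the other remaining candidates has further cycle types, and by the Chebotarev density theorem the matching factorization patterns would occur for a proportion of primes equal to their share of the group: S_6 (6T16) additionally contains elements of type 4+2, 3+2+1, 3+1+1+1, 2+1+1+1+1 (265 of its 720 elements, about 37% of primes). None of the 21 primes tested shows any such pattern (for each of these groups the chance of that is below 10^-4), which rules them out. Hence G = PGL(2,5) (6T14), of order 120.

PGL(2,5) (also written S5(6))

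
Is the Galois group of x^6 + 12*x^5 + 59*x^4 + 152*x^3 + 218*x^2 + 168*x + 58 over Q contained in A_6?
The polynomial is irreducible of degree 6 over Q. Its discriminant is -5120000, which is not a perfect square. A Galois group lies in the alternating group exactly when the discriminant is a square in Q, so the Galois group (S_4) is not contained in A_6.

No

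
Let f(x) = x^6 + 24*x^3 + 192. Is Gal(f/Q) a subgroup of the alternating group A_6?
The polynomial is irreducible of degree 6 over Q. Its discriminant is -190210142896128, which is not a perfect square. A Galois group lies in the alternating group exactly when the discriminant is a square in Q, so the Galois group (C_3 x S_3) is not contained in A_6.

No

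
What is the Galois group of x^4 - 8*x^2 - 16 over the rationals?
The polynomial is an irreducible quartic over Q and its discriminant is -4194304, which is not a perfect square, so the Galois group is not contained in A_4. The resolvent cubic y^3 + 8*y^2 + 64*y + 512 has exactly one rational root, so the Galois group is C_4 or D_4. The quartic remains irreducible over Q(sqrt(disc)), so the group is D_4.

D_4, the dihedral group of order 8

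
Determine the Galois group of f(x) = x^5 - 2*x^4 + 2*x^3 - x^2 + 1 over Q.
The polynomial f is an irreducible quintic over Q, so G = Gal(f/Q) is a transitive subgroup of S_5: one of C_5 (5T1, order 5), D_5 (5T2, order 10), F_20 (5T3, order 20), A_5 (5T4, order 60) or S_5 (5T5, order 120). The discriminant of f is 2209 = 47^2, a perfect square, so G is contained in A_5. The transitive groups of degree 5 contained in A_5 are: C_5 (5T1, order 5), D_5 (5T2, order 10), A_5 (5T4, order 60). By Dedekind's theorem, for a prime p not dividing disc(f) the degrees of the irreducible factors of f mod p form the cycle type of an element of G. Factoring f modulo the 23 such primes p <= 89 (skipping 47, which divides the discriminant), each new pattern first appears at: mod 2: f = (x^5 + x^2 + 1), pattern 5; mod 5: f = (x + 1)(x^2 + 2)(x^2 + 2x + 3), pattern 2+2+1; mod 83: f = (x + 2)(x + 12)(x + 15)(x + 23)(x + 29), pattern 1+1+1+1+1. No other pattern occurs in this range, so the set of observed cycle types is {5, 2+2+1, 1+1+1+1+1}. The candidates containing elements of all these cycle types are D_5 (5T2) of order 10, A_5 (5T4) of order 60; the others are excluded. The observed types are precisely the cycle types that occur in D_5 (5T2). Each of the other remaining candidates has further cycle types, and by the Chebotarev density theorem the matching factorization patterns would occur for a proportion of primes equal to their share of the group: A_5 (5T4) additionally contains elements of type 3+1+1 (20 of its 60 elements, about 33% of primes). None of the 23 primes tested shows any such pattern (for each of these groups the chance of that is below 10^-4), which rules them out. Hence G = D_5 (5T2), of order 10.

5T2: D_5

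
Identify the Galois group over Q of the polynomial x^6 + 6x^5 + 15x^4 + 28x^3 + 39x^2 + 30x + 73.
C_6 (order 6)

The polynomial f is an irreducible sextic over Q, so G = Gal(f/Q) is one of the 16 transitive subgroups 6T1, ..., 6T16 of S_6. The discriminant of f is -21134460321792, which is not a perfect square, so G is not contained in A_6. The transitive groups of degree 6 not contained in A_6 are: C_6 (6T1, order 6), S_3 (6T2, order 6), D_6 (6T3, order 12), C_3 x S_3 (6T5, order 18), A_4 x C_2 (6T6, order 24), S_4 (6T8, order 24), S_3 x S_3 (6T9, order 36), S_4 x C_2 (6T11, order 48), (S_3 x S_3) : C_2 (6T13, order 72), PGL(2,5) (6T14, order 120), S_6 (6T16, order 720). By Dedekind's theorem, for a prime p not dividing disc(f) the degrees of the irreducible factors of f mod p form the cycle type of an element of G. Factoring f modulo the 37 such primes p <= 167 (skipping 2, 3, which divide the discriminant), each new pattern first appears at: mod 5: f = (x^6 + x^5 + 3x^3 + 4x^2 + 3), pattern 6; mod 7: f = (x^3 + 3x^2 + 3x + 4)(x^3 + 3x^2 + 3x + 6), pattern 3+3; mod 17: f = (x^2 + 5x + 8)(x^2 + 8x + 11)(x^2 + 10x + 13), pattern 2+2+2; mod 19: f = (x + 2)(x + 5)(x + 7)(x + 8)(x + 10)(x + 12), pattern 1+1+1+1+1+1. No other pattern occurs in this range, so the set of observed cycle types is {6, 3+3, 2+2+2, 1+1+1+1+1+1}. The candidates containing elements of all these cycle types are C_6 (6T1) of order 6, D_6 (6T3) of order 12, C_3 x S_3 (6T5) of order 18, A_4 x C_2 (6T6) of order 24, S_3 x S_3 (6T9) of order 36, S_4 x C_2 (6T11) of order 48, (S_3 x S_3) : C_2 (6T13) of order 72, PGL(2,5) (6T14) of order 120, S_6 (6T16) of order 720; the others are excluded. The observed types are precisely the cycle types that occur in C_6 (6T1). Each of the other remaining candidates has further cycle types, and by the Chebotarev density theorem the matching factorization patterns would occur for a proportion of primes equal to their share of the group: D_6 (6T3) additionally contains elements of type 2+2+1+1 (3 of its 12 elements, about 25% of primes); C_3 x S_3 (6T5) additionally contains elements of type 3+1+1+1 (4 of its 18 elements, about 22% of primes); A_4 x C_2 (6T6) additionally contains elements of type 2+2+1+1, 2+1+1+1+1 (6 of its 24 elements, about 25% of primes); S_3 x S_3 (6T9) additionally contains elements of type 3+1+1+1, 2+2+1+1 (13 of its 36 elements, about 36% of primes); S_4 x C_2 (6T11) additionally contains elements of type 4+2, 4+1+1, 2+2+1+1, 2+1+1+1+1 (24 of its 48 elements, about 50% of primes); (S_3 x S_3) : C_2 (6T13) additionally contains elements of type 4+2, 3+2+1, 3+1+1+1, 2+2+1+1, 2+1+1+1+1 (49 of its 72 elements, about 68% of primes); PGL(2,5) (6T14) additionally contains elements of type 5+1, 4+1+1, 2+2+1+1 (69 of its 120 elements, about 58% of primes); S_6 (6T16) additionally contains elements of type 5+1, 4+2, 4+1+1, 3+2+1, 3+1+1+1, 2+2+1+1, 2+1+1+1+1 (544 of its 720 elements, about 76% of primes). None of the 37 primes tested shows any such pattern (for each of these groups the chance of that is below 10^-4), which rules them out. Hence G = C_6 (6T1), of order 6.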